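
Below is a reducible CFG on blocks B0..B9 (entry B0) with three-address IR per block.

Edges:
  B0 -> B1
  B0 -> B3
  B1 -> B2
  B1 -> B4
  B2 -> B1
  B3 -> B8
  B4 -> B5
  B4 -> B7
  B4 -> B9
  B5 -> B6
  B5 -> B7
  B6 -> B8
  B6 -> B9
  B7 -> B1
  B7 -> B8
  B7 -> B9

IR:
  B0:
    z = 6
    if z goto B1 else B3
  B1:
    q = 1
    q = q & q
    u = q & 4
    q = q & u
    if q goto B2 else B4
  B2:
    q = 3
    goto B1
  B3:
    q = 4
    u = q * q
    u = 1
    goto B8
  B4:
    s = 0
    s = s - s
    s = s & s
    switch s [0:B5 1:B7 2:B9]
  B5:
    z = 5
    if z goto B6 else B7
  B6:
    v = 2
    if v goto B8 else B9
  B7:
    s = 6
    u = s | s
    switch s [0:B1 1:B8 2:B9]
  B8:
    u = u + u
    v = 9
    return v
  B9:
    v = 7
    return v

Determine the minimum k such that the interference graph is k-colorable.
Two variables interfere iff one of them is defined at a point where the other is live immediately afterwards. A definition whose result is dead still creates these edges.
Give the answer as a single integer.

Answer: 2

Derivation:
Block summaries:
  B0: {z} / ∅
  B1: {q,u} / ∅
  B2: {q} / ∅
  B3: {q,u} / ∅
  B4: {s} / ∅
  B5: {z} / ∅
  B6: {v} / ∅
  B7: {s,u} / ∅
  B8: {u,v} / {u}
  B9: {v} / ∅

Backward fixpoint:
  live B0: ∅→∅
  live B1: ∅→{u}
  live B2: ∅→∅
  live B3: ∅→{u}
  live B4: {u}→{u}
  live B5: {u}→{u}
  live B6: {u}→{u}
  live B7: ∅→{u}
  live B8: {u}→∅
  live B9: ∅→∅

Interfere edges:
  q↔{u}
  s↔{u}
  u↔{q,s,v,z}
  v↔{u}
  z↔{u}

Chromatic number:
  lower bound: {q,u} mutually conflict ⇒ χ ≥ 2
  2-colouring: c0={u}  c1={q,s,v,z}
  χ = 2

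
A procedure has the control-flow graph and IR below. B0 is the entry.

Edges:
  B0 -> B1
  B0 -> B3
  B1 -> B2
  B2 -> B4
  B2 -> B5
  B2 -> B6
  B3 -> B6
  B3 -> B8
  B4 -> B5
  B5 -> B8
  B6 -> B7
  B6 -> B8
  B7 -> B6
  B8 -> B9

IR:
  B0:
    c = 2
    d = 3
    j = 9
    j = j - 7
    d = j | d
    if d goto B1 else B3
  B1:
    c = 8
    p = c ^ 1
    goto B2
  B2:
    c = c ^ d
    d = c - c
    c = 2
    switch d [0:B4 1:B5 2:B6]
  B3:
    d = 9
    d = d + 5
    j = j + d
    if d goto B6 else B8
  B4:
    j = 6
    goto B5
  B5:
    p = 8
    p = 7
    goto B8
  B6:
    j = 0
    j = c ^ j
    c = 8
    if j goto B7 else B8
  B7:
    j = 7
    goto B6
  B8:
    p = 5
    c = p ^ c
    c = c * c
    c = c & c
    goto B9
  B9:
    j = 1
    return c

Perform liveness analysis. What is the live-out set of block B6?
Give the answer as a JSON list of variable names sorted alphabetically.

def/use:
  B0: def={c,d,j} ue=∅
  B1: def={c,p} ue=∅
  B2: def={c,d} ue={c,d}
  B3: def={d,j} ue={j}
  B4: def={j} ue=∅
  B5: def={p} ue=∅
  B6: def={c,j} ue={c}
  B7: def={j} ue=∅
  B8: def={c,p} ue={c}
  B9: def={j} ue={c}

Liveness:
  B0: in=∅ out={c,d,j}
  B1: in={d} out={c,d}
  B2: in={c,d} out={c}
  B3: in={c,j} out={c}
  B4: in={c} out={c}
  B5: in={c} out={c}
  B6: in={c} out={c}
  B7: in={c} out={c}
  B8: in={c} out={c}
  B9: in={c} out=∅

live-out(B6) = ["c"]

Answer: ["c"]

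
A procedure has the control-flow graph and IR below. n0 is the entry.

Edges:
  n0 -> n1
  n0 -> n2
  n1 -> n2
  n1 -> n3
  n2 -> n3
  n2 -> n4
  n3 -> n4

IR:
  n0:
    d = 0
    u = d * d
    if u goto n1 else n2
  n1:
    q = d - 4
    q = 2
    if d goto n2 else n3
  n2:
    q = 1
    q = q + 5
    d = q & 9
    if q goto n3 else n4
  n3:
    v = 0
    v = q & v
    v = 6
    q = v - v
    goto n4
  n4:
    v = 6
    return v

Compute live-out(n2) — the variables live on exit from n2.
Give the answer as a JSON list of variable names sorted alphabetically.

Block summaries:
  n0: def={d,u} ue=∅
  n1: def={q} ue={d}
  n2: def={d,q} ue=∅
  n3: def={q,v} ue={q}
  n4: def={v} ue=∅

Live sets:
  live n0: ∅→{d}
  live n1: {d}→{q}
  live n2: ∅→{q}
  live n3: {q}→∅
  live n4: ∅→∅

live-out(n2) = ["q"]

Answer: ["q"]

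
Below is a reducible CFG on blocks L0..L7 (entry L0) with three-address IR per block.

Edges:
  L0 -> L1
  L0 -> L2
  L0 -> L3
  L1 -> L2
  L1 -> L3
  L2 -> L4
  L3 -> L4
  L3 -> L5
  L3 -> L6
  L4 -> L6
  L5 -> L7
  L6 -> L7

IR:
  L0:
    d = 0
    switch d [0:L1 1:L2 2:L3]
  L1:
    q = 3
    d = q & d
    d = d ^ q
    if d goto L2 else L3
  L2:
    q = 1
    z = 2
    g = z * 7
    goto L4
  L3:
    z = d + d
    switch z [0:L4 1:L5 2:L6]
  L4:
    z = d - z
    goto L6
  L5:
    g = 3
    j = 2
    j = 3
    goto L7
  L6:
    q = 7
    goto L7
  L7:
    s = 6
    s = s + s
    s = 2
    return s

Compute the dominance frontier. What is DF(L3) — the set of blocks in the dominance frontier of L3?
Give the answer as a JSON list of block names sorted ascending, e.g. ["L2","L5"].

idom tree: L1←L0 L2←L0 L3←L0 L4←L0 L5←L3 L6←L0 L7←L0
Dom at joins:
  L2: preds {L0,L1}: {L0} ∩ {L0,L1} = {L0}; idom=L0
  L3: preds {L0,L1}: {L0} ∩ {L0,L1} = {L0}; idom=L0
  L4: preds {L2,L3}: {L0,L2} ∩ {L0,L3} = {L0}; idom=L0
  L6: preds {L3,L4}: {L0,L3} ∩ {L0,L4} = {L0}; idom=L0
  L7: preds {L5,L6}: {L0,L3,L5} ∩ {L0,L6} = {L0}; idom=L0

Frontier:
  join L2 pred L0: · stop@L0
  join L2 pred L1: L1 stop@L0
  join L3 pred L0: · stop@L0
  join L3 pred L1: L1 stop@L0
  join L4 pred L2: L2 stop@L0
  join L4 pred L3: L3 stop@L0
  join L6 pred L3: L3 stop@L0
  join L6 pred L4: L4 stop@L0
  join L7 pred L5: L5→L3 stop@L0
  join L7 pred L6: L6 stop@L0
  L0 → ∅
  L1 → {L2,L3}
  L2 → {L4}
  L3 → {L4,L6,L7}
  L4 → {L6}
  L5 → {L7}
  L6 → {L7}
  L7 → ∅

DF(L3) = ["L4", "L6", "L7"]

Answer: ["L4", "L6", "L7"]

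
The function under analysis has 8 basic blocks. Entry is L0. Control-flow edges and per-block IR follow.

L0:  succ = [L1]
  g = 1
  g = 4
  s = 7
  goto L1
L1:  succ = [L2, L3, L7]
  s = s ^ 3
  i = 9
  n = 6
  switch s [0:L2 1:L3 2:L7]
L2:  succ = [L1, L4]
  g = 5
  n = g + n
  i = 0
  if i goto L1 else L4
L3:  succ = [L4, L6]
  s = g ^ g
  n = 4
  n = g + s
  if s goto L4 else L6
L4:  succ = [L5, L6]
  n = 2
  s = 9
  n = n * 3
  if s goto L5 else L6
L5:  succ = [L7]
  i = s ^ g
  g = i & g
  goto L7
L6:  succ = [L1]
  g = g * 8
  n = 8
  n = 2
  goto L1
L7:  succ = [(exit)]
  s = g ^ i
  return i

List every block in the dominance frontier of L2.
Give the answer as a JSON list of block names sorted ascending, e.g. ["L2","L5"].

Answer: ["L1", "L4"]

Derivation:
idom tree: L1←L0 L2←L1 L3←L1 L4←L1 L5←L4 L6←L1 L7←L1
Dom∩ at merges:
  L1: preds {L0,L2,L6}: {L0} ∩ {L0,L1,L2} ∩ {L0,L1,L6} = {L0}; idom=L0
  L4: preds {L2,L3}: {L0,L1,L2} ∩ {L0,L1,L3} = {L0,L1}; idom=L1
  L6: preds {L3,L4}: {L0,L1,L3} ∩ {L0,L1,L4} = {L0,L1}; idom=L1
  L7: preds {L1,L5}: {L0,L1} ∩ {L0,L1,L4,L5} = {L0,L1}; idom=L1

DF walk-up:
  L1←L0: walk · to L0
  L1←L2: walk L2→L1 to L0
  L1←L6: walk L6→L1 to L0
  L4←L2: walk L2 to L1
  L4←L3: walk L3 to L1
  L6←L3: walk L3 to L1
  L6←L4: walk L4 to L1
  L7←L1: walk · to L1
  L7←L5: walk L5→L4 to L1
  L0: DF=∅
  L1: DF={L1}
  L2: DF={L1,L4}
  L3: DF={L4,L6}
  L4: DF={L6,L7}
  L5: DF={L7}
  L6: DF={L1}
  L7: DF=∅

DF(L2) = ["L1", "L4"]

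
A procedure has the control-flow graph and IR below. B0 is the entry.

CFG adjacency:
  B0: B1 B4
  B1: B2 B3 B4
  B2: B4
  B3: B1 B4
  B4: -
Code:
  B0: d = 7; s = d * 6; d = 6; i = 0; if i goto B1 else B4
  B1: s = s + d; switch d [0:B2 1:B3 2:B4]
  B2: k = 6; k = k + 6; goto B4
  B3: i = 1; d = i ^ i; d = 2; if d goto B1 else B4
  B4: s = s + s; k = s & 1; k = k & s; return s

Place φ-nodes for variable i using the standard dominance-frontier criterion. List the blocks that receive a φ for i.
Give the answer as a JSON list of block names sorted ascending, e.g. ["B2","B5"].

idom tree: B1←B0 B2←B1 B3←B1 B4←B0
Join-block Dom:
  B1: preds {B0,B3}: {B0} ∩ {B0,B1,B3} = {B0}; idom=B0
  B4: preds {B0,B1,B2,B3}: {B0} ∩ {B0,B1} ∩ {B0,B1,B2} ∩ {B0,B1,B3} = {B0}; idom=B0

DF walk-up:
  join B1 pred B0: · stop@B0
  join B1 pred B3: B3→B1 stop@B0
  join B4 pred B0: · stop@B0
  join B4 pred B1: B1 stop@B0
  join B4 pred B2: B2→B1 stop@B0
  join B4 pred B3: B3→B1 stop@B0
  B0 → ∅
  B1 → {B1,B4}
  B2 → {B4}
  B3 → {B1,B4}
  B4 → ∅

φ for i: defs {B0,B3}
  DF⁺ = {B1,B4}

Answer: ["B1", "B4"]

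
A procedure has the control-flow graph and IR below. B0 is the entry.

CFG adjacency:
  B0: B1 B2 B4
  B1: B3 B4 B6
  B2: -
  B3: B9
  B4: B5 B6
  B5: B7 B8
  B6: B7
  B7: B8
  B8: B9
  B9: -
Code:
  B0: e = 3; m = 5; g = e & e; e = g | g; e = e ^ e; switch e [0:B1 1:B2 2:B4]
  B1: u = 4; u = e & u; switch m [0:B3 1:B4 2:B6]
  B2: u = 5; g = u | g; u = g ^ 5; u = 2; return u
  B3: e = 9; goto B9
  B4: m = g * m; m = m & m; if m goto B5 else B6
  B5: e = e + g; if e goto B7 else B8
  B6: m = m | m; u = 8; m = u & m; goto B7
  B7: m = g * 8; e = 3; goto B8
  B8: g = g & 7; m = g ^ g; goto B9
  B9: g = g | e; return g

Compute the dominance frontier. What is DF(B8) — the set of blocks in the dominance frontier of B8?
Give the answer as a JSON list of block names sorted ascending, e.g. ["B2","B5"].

Answer: ["B9"]

Working:
idom tree: B1←B0 B2←B0 B3←B1 B4←B0 B5←B4 B6←B0 B7←B0 B8←B0 B9←B0
Join-block Dom:
  B4: preds {B0,B1}: {B0} ∩ {B0,B1} = {B0}; idom=B0
  B6: preds {B1,B4}: {B0,B1} ∩ {B0,B4} = {B0}; idom=B0
  B7: preds {B5,B6}: {B0,B4,B5} ∩ {B0,B6} = {B0}; idom=B0
  B8: preds {B5,B7}: {B0,B4,B5} ∩ {B0,B7} = {B0}; idom=B0
  B9: preds {B3,B8}: {B0,B1,B3} ∩ {B0,B8} = {B0}; idom=B0

DF derivation:
  B4←B0: walk · to B0
  B4←B1: walk B1 to B0
  B6←B1: walk B1 to B0
  B6←B4: walk B4 to B0
  B7←B5: walk B5→B4 to B0
  B7←B6: walk B6 to B0
  B8←B5: walk B5→B4 to B0
  B8←B7: walk B7 to B0
  B9←B3: walk B3→B1 to B0
  B9←B8: walk B8 to B0
  DF(B0)=∅
  DF(B1)={B4,B6,B9}
  DF(B2)=∅
  DF(B3)={B9}
  DF(B4)={B6,B7,B8}
  DF(B5)={B7,B8}
  DF(B6)={B7}
  DF(B7)={B8}
  DF(B8)={B9}
  DF(B9)=∅

DF(B8) = ["B9"]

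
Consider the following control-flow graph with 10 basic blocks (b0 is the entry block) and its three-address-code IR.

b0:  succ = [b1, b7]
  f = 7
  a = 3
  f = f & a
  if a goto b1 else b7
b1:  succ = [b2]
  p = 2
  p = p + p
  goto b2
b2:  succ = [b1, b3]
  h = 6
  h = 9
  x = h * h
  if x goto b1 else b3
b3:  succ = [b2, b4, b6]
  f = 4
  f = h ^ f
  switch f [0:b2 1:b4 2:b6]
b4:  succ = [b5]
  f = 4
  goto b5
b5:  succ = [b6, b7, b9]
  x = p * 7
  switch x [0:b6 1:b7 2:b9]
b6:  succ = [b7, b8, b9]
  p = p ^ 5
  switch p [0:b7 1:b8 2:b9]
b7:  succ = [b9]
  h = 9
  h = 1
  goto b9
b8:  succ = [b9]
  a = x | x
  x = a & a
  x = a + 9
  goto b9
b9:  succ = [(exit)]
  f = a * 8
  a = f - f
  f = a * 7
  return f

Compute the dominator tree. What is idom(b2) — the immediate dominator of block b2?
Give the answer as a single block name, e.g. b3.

Answer: b1

Analysis:
idom tree: b1←b0 b2←b1 b3←b2 b4←b3 b5←b4 b6←b3 b7←b0 b8←b6 b9←b0
Dom∩ at merges:
  b1: preds {b0,b2}: {b0} ∩ {b0,b1,b2} = {b0}; idom=b0
  b2: preds {b1,b3}: {b0,b1} ∩ {b0,b1,b2,b3} = {b0,b1}; idom=b1
  b6: preds {b3,b5}: {b0,b1,b2,b3} ∩ {b0,b1,b2,b3,b4,b5} = {b0,b1,b2,b3}; idom=b3
  b7: preds {b0,b5,b6}: {b0} ∩ {b0,b1,b2,b3,b4,b5} ∩ {b0,b1,b2,b3,b6} = {b0}; idom=b0
  b9: preds {b5,b6,b7,b8}: {b0,b1,b2,b3,b4,b5} ∩ {b0,b1,b2,b3,b6} ∩ {b0,b7} ∩ {b0,b1,b2,b3,b6,b8} = {b0}; idom=b0

idom(b2) = b1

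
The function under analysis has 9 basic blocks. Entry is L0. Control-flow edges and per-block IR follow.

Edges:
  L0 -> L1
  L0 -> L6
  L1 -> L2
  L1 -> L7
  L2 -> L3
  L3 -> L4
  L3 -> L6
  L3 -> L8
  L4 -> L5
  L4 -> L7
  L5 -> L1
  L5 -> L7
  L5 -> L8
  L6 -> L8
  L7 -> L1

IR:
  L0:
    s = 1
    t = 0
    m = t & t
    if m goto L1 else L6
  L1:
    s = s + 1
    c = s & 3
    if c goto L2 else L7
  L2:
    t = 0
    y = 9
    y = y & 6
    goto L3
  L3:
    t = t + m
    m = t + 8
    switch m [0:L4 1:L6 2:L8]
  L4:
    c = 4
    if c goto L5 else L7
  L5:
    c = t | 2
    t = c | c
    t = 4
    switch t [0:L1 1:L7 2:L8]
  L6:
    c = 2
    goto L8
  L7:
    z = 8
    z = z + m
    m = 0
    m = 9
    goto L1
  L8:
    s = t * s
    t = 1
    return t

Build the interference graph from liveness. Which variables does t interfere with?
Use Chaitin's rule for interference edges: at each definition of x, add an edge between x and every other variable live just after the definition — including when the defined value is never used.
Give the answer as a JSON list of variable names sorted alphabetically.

Answer: ["c", "m", "s", "y"]

Working:
Per-block:
  L0: {m,s,t} / ∅
  L1: {c,s} / {s}
  L2: {t,y} / ∅
  L3: {m,t} / {m,t}
  L4: {c} / ∅
  L5: {c,t} / {t}
  L6: {c} / ∅
  L7: {m,z} / {m}
  L8: {s,t} / {s,t}

Live sets:
  L0: in=∅ out={m,s,t}
  L1: in={m,s} out={m,s}
  L2: in={m,s} out={m,s,t}
  L3: in={m,s,t} out={m,s,t}
  L4: in={m,s,t} out={m,s,t}
  L5: in={m,s,t} out={m,s,t}
  L6: in={s,t} out={s,t}
  L7: in={m,s} out={m,s}
  L8: in={s,t} out=∅

Interfere edges:
  c↔{m,s,t}
  m↔{c,s,t,y,z}
  s↔{c,m,t,y,z}
  t↔{c,m,s,y}
  y↔{m,s,t}
  z↔{m,s}

N(t) = ["c", "m", "s", "y"]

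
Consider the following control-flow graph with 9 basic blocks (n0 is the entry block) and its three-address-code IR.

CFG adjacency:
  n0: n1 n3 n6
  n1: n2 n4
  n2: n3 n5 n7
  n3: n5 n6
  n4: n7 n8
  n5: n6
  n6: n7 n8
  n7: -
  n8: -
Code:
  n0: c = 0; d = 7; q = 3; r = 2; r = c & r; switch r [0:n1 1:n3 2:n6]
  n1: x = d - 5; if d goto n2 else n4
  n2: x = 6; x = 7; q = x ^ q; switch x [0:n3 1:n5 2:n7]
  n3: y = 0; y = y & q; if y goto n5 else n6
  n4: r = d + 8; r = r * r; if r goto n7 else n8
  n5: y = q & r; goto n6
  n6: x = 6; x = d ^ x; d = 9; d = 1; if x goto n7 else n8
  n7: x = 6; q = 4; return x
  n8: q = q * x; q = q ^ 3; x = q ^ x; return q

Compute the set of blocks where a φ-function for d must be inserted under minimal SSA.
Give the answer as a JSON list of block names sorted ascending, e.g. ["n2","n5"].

Answer: ["n7", "n8"]

Working:
idom tree: n1←n0 n2←n1 n3←n0 n4←n1 n5←n0 n6←n0 n7←n0 n8←n0
Dom at joins:
  n3: preds {n0,n2}: {n0} ∩ {n0,n1,n2} = {n0}; idom=n0
  n5: preds {n2,n3}: {n0,n1,n2} ∩ {n0,n3} = {n0}; idom=n0
  n6: preds {n0,n3,n5}: {n0} ∩ {n0,n3} ∩ {n0,n5} = {n0}; idom=n0
  n7: preds {n2,n4,n6}: {n0,n1,n2} ∩ {n0,n1,n4} ∩ {n0,n6} = {n0}; idom=n0
  n8: preds {n4,n6}: {n0,n1,n4} ∩ {n0,n6} = {n0}; idom=n0

DF walk-up:
  n3←n0: walk · to n0
  n3←n2: walk n2→n1 to n0
  n5←n2: walk n2→n1 to n0
  n5←n3: walk n3 to n0
  n6←n0: walk · to n0
  n6←n3: walk n3 to n0
  n6←n5: walk n5 to n0
  n7←n2: walk n2→n1 to n0
  n7←n4: walk n4→n1 to n0
  n7←n6: walk n6 to n0
  n8←n4: walk n4→n1 to n0
  n8←n6: walk n6 to n0
  DF(n0)=∅
  DF(n1)={n3,n5,n7,n8}
  DF(n2)={n3,n5,n7}
  DF(n3)={n5,n6}
  DF(n4)={n7,n8}
  DF(n5)={n6}
  DF(n6)={n7,n8}
  DF(n7)=∅
  DF(n8)=∅

φ for d: defs {n0,n6}
  DF⁺ = {n7,n8}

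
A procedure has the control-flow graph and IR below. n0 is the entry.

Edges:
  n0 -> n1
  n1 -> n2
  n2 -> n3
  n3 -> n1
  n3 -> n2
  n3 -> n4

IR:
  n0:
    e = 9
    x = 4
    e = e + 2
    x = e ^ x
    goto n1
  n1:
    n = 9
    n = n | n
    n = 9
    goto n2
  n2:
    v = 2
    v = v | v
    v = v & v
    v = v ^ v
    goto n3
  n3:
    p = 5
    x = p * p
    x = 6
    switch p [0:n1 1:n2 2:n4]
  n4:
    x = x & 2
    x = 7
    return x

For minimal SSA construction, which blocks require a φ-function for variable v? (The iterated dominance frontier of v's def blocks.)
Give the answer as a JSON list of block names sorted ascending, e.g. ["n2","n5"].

Answer: ["n1", "n2"]

Analysis:
idom tree: n1←n0 n2←n1 n3←n2 n4←n3
Dom at joins:
  n1: preds {n0,n3}: {n0} ∩ {n0,n1,n2,n3} = {n0}; idom=n0
  n2: preds {n1,n3}: {n0,n1} ∩ {n0,n1,n2,n3} = {n0,n1}; idom=n1

DF walk-up:
  n1←n0: walk · to n0
  n1←n3: walk n3→n2→n1 to n0
  n2←n1: walk · to n1
  n2←n3: walk n3→n2 to n1
  n0 → ∅
  n1 → {n1}
  n2 → {n1,n2}
  n3 → {n1,n2}
  n4 → ∅

φ for v: defs {n2}
  DF⁺ = {n1,n2}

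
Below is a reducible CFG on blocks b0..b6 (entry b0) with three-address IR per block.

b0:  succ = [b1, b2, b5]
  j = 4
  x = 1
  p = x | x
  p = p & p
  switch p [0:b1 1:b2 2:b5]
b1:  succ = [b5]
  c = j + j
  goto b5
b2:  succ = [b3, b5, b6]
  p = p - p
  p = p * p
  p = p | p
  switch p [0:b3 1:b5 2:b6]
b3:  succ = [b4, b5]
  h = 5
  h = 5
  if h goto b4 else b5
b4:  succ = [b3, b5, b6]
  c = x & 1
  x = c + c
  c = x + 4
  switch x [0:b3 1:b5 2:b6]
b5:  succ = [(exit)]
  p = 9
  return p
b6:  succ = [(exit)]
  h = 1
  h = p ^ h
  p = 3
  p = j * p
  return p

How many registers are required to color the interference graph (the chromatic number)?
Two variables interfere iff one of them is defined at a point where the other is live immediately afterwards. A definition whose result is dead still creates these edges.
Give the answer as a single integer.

Answer: 4

Analysis:
Per-block:
  b0 def {j,p,x} use ∅
  b1 def {c} use {j}
  b2 def {p} use {p}
  b3 def {h} use ∅
  b4 def {c,x} use {x}
  b5 def {p} use ∅
  b6 def {h,p} use {j,p}

Backward fixpoint:
  b0 li=∅ lo={j,p,x}
  b1 li={j} lo=∅
  b2 li={j,p,x} lo={j,p,x}
  b3 li={j,p,x} lo={j,p,x}
  b4 li={j,p,x} lo={j,p,x}
  b5 li=∅ lo=∅
  b6 li={j,p} lo=∅

Interfere edges:
  c — {j,p,x}
  h — {j,p,x}
  j — {c,h,p,x}
  p — {c,h,j,x}
  x — {c,h,j,p}

Colouring:
  {c,j,p,x} pairwise interfere (4-clique) ⇒ χ ≥ 4
  assign c→c3 h→c3 j→c0 p→c1 x→c2 — no edge inside a register ⇒ χ ≤ 4
  χ = 4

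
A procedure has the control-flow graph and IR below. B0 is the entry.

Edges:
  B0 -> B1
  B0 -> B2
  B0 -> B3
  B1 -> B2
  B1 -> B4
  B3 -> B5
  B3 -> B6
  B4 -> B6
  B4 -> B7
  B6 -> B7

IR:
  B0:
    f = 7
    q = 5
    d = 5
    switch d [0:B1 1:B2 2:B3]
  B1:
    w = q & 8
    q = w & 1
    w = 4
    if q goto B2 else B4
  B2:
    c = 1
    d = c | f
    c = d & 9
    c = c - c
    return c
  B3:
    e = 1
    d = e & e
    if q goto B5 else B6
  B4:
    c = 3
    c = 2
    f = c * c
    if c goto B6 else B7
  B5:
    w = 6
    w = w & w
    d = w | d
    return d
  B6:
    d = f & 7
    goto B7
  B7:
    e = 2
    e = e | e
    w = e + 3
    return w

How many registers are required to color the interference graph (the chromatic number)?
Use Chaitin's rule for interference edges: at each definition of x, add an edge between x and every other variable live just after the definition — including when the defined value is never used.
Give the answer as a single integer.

Answer: 4

Working:
Per-block:
  B0: def={d,f,q} ue=∅
  B1: def={q,w} ue={q}
  B2: def={c,d} ue={f}
  B3: def={d,e} ue={q}
  B4: def={c,f} ue=∅
  B5: def={d,w} ue={d}
  B6: def={d} ue={f}
  B7: def={e,w} ue=∅

Backward fixpoint:
  B0 li=∅ lo={f,q}
  B1 li={f,q} lo={f}
  B2 li={f} lo=∅
  B3 li={f,q} lo={d,f}
  B4 li=∅ lo={f}
  B5 li={d} lo=∅
  B6 li={f} lo=∅
  B7 li=∅ lo=∅

Interference:
  c: {f}
  d: {f,q,w}
  e: {f,q}
  f: {c,d,e,q,w}
  q: {d,e,f,w}
  w: {d,f,q}

Chromatic number:
  clique {d,f,q,w} ⇒ need ≥ 4
  assign c→r1 d→r2 e→r2 f→r0 q→r1 w→r3 — no edge inside a register ⇒ χ ≤ 4
  χ = 4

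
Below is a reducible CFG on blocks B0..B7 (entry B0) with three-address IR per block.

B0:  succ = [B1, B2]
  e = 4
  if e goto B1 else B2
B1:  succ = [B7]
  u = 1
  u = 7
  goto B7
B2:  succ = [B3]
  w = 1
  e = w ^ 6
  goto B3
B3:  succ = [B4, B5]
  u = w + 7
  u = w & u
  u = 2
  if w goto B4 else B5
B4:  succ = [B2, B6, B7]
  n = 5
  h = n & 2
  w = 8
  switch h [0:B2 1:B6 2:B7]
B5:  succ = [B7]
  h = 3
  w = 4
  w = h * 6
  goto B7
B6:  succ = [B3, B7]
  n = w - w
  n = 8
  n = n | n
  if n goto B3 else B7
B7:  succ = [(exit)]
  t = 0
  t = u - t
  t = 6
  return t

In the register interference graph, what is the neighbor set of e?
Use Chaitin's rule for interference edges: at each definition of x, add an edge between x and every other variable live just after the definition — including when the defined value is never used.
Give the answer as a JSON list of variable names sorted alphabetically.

def/use:
  B0: def={e} ue=∅
  B1: def={u} ue=∅
  B2: def={e,w} ue=∅
  B3: def={u} ue={w}
  B4: def={h,n,w} ue=∅
  B5: def={h,w} ue=∅
  B6: def={n} ue={w}
  B7: def={t} ue={u}

Backward fixpoint:
  B0: in=∅ out=∅
  B1: in=∅ out={u}
  B2: in=∅ out={w}
  B3: in={w} out={u}
  B4: in={u} out={u,w}
  B5: in={u} out={u}
  B6: in={u,w} out={u,w}
  B7: in={u} out=∅

Interfere edges:
  e — {w}
  h — {u,w}
  n — {u,w}
  t — {u}
  u — {h,n,t,w}
  w — {e,h,n,u}

N(e) = ["w"]

Answer: ["w"]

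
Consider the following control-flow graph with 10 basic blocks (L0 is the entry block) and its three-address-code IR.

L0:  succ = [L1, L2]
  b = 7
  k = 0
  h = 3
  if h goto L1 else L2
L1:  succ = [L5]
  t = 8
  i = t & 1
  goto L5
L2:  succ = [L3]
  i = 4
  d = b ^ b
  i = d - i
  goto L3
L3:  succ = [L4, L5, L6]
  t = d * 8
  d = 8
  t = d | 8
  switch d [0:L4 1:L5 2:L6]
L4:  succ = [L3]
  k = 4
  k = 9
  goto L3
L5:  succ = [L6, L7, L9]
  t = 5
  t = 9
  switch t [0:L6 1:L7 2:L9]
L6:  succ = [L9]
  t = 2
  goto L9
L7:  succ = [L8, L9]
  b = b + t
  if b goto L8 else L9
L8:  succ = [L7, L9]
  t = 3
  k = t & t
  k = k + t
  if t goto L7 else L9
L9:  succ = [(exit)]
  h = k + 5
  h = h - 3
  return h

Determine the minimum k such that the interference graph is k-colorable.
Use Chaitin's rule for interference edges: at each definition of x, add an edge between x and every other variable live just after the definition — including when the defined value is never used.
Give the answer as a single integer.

Block summaries:
  L0 def {b,h,k} use ∅
  L1 def {i,t} use ∅
  L2 def {d,i} use {b}
  L3 def {d,t} use {d}
  L4 def {k} use ∅
  L5 def {t} use ∅
  L6 def {t} use ∅
  L7 def {b} use {b,t}
  L8 def {k,t} use ∅
  L9 def {h} use {k}

Backward fixpoint:
  L0: in=∅ out={b,k}
  L1: in={b,k} out={b,k}
  L2: in={b,k} out={b,d,k}
  L3: in={b,d,k} out={b,d,k}
  L4: in={b,d} out={b,d,k}
  L5: in={b,k} out={b,k,t}
  L6: in={k} out={k}
  L7: in={b,k,t} out={b,k}
  L8: in={b} out={b,k,t}
  L9: in={k} out=∅

Conflict graph:
  b — {d,h,i,k,t}
  d — {b,i,k,t}
  h — {b,k}
  i — {b,d,k}
  k — {b,d,h,i,t}
  t — {b,d,k}

Registers:
  lower bound: {b,d,i,k} mutually conflict ⇒ χ ≥ 4
  assign b→r0 d→r2 h→r2 i→r3 k→r1 t→r3 — no edge inside a register ⇒ χ ≤ 4
  χ = 4

Answer: 4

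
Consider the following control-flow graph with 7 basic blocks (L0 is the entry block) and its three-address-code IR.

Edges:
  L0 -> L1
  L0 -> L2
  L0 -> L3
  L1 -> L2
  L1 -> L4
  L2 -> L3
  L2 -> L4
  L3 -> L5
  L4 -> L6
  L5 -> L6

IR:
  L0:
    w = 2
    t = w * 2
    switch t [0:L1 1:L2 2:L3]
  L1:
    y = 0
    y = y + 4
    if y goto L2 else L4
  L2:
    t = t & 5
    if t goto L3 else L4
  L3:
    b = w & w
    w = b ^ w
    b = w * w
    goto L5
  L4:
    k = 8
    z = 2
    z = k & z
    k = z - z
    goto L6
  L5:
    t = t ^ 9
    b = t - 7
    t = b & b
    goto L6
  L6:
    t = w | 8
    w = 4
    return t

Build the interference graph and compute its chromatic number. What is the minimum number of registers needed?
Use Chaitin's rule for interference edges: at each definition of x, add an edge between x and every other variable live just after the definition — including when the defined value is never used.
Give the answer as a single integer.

def/use:
  L0 def {t,w} use ∅
  L1 def {y} use ∅
  L2 def {t} use {t}
  L3 def {b,w} use {w}
  L4 def {k,z} use ∅
  L5 def {b,t} use {t}
  L6 def {t,w} use {w}

Backward fixpoint:
  L0 li=∅ lo={t,w}
  L1 li={t,w} lo={t,w}
  L2 li={t,w} lo={t,w}
  L3 li={t,w} lo={t,w}
  L4 li={w} lo={w}
  L5 li={t,w} lo={w}
  L6 li={w} lo=∅

Conflict graph:
  b↔{t,w}
  k↔{w,z}
  t↔{b,w,y}
  w↔{b,k,t,y,z}
  y↔{t,w}
  z↔{k,w}

Colouring:
  {b,t,w} pairwise interfere (3-clique) ⇒ χ ≥ 3
  assign b→R2 k→R1 t→R1 w→R0 y→R2 z→R2 — no edge inside a register ⇒ χ ≤ 3
  χ = 3

Answer: 3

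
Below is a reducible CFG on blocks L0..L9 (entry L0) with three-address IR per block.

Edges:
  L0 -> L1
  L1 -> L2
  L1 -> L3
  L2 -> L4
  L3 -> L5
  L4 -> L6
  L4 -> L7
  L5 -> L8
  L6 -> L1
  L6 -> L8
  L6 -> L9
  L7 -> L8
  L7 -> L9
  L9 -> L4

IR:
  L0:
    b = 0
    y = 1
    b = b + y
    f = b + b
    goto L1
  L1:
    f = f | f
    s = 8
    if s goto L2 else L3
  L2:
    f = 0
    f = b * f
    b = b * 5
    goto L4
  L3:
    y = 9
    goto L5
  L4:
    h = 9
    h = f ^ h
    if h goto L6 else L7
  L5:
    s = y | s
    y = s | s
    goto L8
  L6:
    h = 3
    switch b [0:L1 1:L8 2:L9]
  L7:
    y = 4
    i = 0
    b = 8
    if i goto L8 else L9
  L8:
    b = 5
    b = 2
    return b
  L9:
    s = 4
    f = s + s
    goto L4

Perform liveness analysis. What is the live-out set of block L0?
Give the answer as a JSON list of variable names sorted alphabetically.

Block summaries:
  L0 def {b,f,y} use ∅
  L1 def {f,s} use {f}
  L2 def {b,f} use {b}
  L3 def {y} use ∅
  L4 def {h} use {f}
  L5 def {s,y} use {s,y}
  L6 def {h} use {b}
  L7 def {b,i,y} use ∅
  L8 def {b} use ∅
  L9 def {f,s} use ∅

Live sets:
  live L0: ∅→{b,f}
  live L1: {b,f}→{b,s}
  live L2: {b}→{b,f}
  live L3: {s}→{s,y}
  live L4: {b,f}→{b,f}
  live L5: {s,y}→∅
  live L6: {b,f}→{b,f}
  live L7: ∅→{b}
  live L8: ∅→∅
  live L9: {b}→{b,f}

live-out(L0) = ["b", "f"]

Answer: ["b", "f"]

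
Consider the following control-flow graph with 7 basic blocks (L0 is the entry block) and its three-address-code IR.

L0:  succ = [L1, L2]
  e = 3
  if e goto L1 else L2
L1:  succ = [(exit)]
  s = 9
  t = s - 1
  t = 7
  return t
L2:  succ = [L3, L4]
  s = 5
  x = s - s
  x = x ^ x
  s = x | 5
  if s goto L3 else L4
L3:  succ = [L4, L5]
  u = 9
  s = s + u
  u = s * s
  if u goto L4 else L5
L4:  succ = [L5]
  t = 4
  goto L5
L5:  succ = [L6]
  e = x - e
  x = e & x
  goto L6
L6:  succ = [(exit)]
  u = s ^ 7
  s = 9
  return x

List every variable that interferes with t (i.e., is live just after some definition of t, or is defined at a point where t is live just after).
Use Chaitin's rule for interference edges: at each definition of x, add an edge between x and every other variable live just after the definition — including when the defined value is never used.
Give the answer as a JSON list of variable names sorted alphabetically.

Answer: ["e", "s", "x"]

Analysis:
def/use:
  L0: def={e} ue=∅
  L1: def={s,t} ue=∅
  L2: def={s,x} ue=∅
  L3: def={s,u} ue={s}
  L4: def={t} ue=∅
  L5: def={e,x} ue={e,x}
  L6: def={s,u} ue={s,x}

Live sets:
  L0: in=∅ out={e}
  L1: in=∅ out=∅
  L2: in={e} out={e,s,x}
  L3: in={e,s,x} out={e,s,x}
  L4: in={e,s,x} out={e,s,x}
  L5: in={e,s,x} out={s,x}
  L6: in={s,x} out=∅

Interference:
  e↔{s,t,u,x}
  s↔{e,t,u,x}
  t↔{e,s,x}
  u↔{e,s,x}
  x↔{e,s,t,u}

N(t) = ["e", "s", "x"]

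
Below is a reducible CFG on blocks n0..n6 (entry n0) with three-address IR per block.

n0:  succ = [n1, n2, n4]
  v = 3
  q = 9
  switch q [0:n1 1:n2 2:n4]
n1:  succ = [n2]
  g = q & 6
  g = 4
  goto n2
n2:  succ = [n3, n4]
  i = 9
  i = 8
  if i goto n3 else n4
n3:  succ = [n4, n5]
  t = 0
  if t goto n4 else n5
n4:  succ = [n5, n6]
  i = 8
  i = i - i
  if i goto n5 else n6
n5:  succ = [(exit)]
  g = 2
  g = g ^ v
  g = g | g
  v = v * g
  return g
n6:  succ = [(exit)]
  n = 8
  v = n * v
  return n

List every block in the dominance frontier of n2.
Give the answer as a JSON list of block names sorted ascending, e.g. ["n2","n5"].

Answer: ["n4", "n5"]

Working:
idom tree: n1←n0 n2←n0 n3←n2 n4←n0 n5←n0 n6←n4
Dom at joins:
  n2: preds {n0,n1}: {n0} ∩ {n0,n1} = {n0}; idom=n0
  n4: preds {n0,n2,n3}: {n0} ∩ {n0,n2} ∩ {n0,n2,n3} = {n0}; idom=n0
  n5: preds {n3,n4}: {n0,n2,n3} ∩ {n0,n4} = {n0}; idom=n0

DF derivation:
  n2←n0: walk · to n0
  n2←n1: walk n1 to n0
  n4←n0: walk · to n0
  n4←n2: walk n2 to n0
  n4←n3: walk n3→n2 to n0
  n5←n3: walk n3→n2 to n0
  n5←n4: walk n4 to n0
  n0: DF=∅
  n1: DF={n2}
  n2: DF={n4,n5}
  n3: DF={n4,n5}
  n4: DF={n5}
  n5: DF=∅
  n6: DF=∅

DF(n2) = ["n4", "n5"]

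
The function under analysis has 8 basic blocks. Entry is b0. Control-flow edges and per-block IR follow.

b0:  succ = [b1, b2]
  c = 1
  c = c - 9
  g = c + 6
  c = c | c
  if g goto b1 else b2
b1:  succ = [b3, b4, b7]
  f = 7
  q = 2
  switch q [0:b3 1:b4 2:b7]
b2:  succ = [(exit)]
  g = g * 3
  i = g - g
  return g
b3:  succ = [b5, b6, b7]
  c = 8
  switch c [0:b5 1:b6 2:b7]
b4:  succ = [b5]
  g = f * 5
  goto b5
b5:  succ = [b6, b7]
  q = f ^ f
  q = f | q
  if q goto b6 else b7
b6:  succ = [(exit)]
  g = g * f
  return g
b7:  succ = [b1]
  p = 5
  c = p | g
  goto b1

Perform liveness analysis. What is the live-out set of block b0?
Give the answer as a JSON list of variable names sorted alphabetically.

Answer: ["g"]

Derivation:
Block summaries:
  b0: def={c,g} ue=∅
  b1: def={f,q} ue=∅
  b2: def={g,i} ue={g}
  b3: def={c} ue=∅
  b4: def={g} ue={f}
  b5: def={q} ue={f}
  b6: def={g} ue={f,g}
  b7: def={c,p} ue={g}

Backward fixpoint:
  b0 li=∅ lo={g}
  b1 li={g} lo={f,g}
  b2 li={g} lo=∅
  b3 li={f,g} lo={f,g}
  b4 li={f} lo={f,g}
  b5 li={f,g} lo={f,g}
  b6 li={f,g} lo=∅
  b7 li={g} lo={g}

live-out(b0) = ["g"]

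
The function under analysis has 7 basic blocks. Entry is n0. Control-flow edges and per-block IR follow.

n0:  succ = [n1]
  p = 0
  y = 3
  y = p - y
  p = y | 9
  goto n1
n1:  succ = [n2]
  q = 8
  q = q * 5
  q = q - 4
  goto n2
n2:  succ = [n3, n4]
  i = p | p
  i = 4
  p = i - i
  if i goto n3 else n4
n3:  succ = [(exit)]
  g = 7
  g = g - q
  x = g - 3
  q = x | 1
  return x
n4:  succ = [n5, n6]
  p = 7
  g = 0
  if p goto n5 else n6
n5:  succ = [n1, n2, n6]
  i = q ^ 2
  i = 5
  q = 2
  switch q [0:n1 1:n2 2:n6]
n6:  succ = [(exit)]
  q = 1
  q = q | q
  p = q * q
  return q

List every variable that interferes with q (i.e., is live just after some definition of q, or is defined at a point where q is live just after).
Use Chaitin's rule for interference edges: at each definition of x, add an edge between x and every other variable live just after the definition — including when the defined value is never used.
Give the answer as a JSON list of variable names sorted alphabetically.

def/use:
  n0: {p,y} / ∅
  n1: {q} / ∅
  n2: {i,p} / {p}
  n3: {g,q,x} / {q}
  n4: {g,p} / ∅
  n5: {i,q} / {q}
  n6: {p,q} / ∅

Liveness:
  live n0: ∅→{p}
  live n1: {p}→{p,q}
  live n2: {p,q}→{q}
  live n3: {q}→∅
  live n4: {q}→{p,q}
  live n5: {p,q}→{p,q}
  live n6: ∅→∅

Interfere edges:
  g: {p,q}
  i: {p,q}
  p: {g,i,q,y}
  q: {g,i,p,x}
  x: {q}
  y: {p}

N(q) = ["g", "i", "p", "x"]

Answer: ["g", "i", "p", "x"]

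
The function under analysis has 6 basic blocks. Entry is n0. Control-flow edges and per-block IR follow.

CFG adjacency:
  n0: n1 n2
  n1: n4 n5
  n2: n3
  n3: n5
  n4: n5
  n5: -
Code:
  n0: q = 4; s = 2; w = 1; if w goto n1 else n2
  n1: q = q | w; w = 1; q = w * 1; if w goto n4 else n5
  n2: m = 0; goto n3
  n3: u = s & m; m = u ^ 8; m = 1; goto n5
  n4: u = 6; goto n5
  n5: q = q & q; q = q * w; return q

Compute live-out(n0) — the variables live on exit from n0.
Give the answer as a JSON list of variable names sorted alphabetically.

Answer: ["q", "s", "w"]

Analysis:
def/use:
  n0: {q,s,w} / ∅
  n1: {q,w} / {q,w}
  n2: {m} / ∅
  n3: {m,u} / {m,s}
  n4: {u} / ∅
  n5: {q} / {q,w}

Liveness:
  live n0: ∅→{q,s,w}
  live n1: {q,w}→{q,w}
  live n2: {q,s,w}→{m,q,s,w}
  live n3: {m,q,s,w}→{q,w}
  live n4: {q,w}→{q,w}
  live n5: {q,w}→∅

live-out(n0) = ["q", "s", "w"]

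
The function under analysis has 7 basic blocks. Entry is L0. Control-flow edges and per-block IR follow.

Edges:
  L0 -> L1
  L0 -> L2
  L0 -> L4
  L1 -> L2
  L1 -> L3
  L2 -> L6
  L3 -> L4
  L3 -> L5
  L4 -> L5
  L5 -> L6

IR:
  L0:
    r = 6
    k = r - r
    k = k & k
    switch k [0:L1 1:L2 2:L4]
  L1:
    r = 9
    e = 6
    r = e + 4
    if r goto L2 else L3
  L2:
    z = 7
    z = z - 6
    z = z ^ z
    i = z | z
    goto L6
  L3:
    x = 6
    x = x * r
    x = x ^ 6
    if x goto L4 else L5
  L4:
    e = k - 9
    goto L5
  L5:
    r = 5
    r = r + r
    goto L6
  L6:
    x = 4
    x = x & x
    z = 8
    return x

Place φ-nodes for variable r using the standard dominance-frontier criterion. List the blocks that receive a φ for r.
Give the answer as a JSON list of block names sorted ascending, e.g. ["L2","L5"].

Answer: ["L2", "L4", "L5", "L6"]

Analysis:
idom tree: L1←L0 L2←L0 L3←L1 L4←L0 L5←L0 L6←L0
Join-block Dom:
  L2: preds {L0,L1}: {L0} ∩ {L0,L1} = {L0}; idom=L0
  L4: preds {L0,L3}: {L0} ∩ {L0,L1,L3} = {L0}; idom=L0
  L5: preds {L3,L4}: {L0,L1,L3} ∩ {L0,L4} = {L0}; idom=L0
  L6: preds {L2,L5}: {L0,L2} ∩ {L0,L5} = {L0}; idom=L0

DF walk-up:
  join L2 pred L0: · stop@L0
  join L2 pred L1: L1 stop@L0
  join L4 pred L0: · stop@L0
  join L4 pred L3: L3→L1 stop@L0
  join L5 pred L3: L3→L1 stop@L0
  join L5 pred L4: L4 stop@L0
  join L6 pred L2: L2 stop@L0
  join L6 pred L5: L5 stop@L0
  L0: DF=∅
  L1: DF={L2,L4,L5}
  L2: DF={L6}
  L3: DF={L4,L5}
  L4: DF={L5}
  L5: DF={L6}
  L6: DF=∅

φ for r: defs {L0,L1,L5}
  DF⁺ = {L2,L4,L5,L6}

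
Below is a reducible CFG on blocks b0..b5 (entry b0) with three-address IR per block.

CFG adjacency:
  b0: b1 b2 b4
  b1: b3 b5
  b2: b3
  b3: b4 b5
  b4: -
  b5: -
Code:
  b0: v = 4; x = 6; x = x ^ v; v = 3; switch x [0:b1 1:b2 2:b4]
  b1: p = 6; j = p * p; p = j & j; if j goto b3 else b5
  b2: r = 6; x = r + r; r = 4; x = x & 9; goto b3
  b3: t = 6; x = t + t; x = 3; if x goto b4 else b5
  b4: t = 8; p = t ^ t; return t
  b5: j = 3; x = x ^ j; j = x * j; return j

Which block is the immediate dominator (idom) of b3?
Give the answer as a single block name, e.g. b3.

Answer: b0

Derivation:
idom tree: b1←b0 b2←b0 b3←b0 b4←b0 b5←b0
Dom at joins:
  b3: preds {b1,b2}: {b0,b1} ∩ {b0,b2} = {b0}; idom=b0
  b4: preds {b0,b3}: {b0} ∩ {b0,b3} = {b0}; idom=b0
  b5: preds {b1,b3}: {b0,b1} ∩ {b0,b3} = {b0}; idom=b0

idom(b3) = b0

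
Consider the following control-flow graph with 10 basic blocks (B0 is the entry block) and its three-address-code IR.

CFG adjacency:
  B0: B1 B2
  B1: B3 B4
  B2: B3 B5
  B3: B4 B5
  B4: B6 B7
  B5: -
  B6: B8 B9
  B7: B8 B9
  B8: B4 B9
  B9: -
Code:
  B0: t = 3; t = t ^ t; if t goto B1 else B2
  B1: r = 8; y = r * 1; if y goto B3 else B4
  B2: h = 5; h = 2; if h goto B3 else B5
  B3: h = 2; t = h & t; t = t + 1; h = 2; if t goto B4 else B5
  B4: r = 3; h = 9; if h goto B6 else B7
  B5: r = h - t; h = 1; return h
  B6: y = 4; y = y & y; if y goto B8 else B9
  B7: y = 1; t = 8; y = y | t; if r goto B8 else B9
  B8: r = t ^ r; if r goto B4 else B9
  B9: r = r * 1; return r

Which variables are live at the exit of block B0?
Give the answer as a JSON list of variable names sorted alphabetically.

Answer: ["t"]

Analysis:
Block summaries:
  B0: def={t} ue=∅
  B1: def={r,y} ue=∅
  B2: def={h} ue=∅
  B3: def={h,t} ue={t}
  B4: def={h,r} ue=∅
  B5: def={h,r} ue={h,t}
  B6: def={y} ue=∅
  B7: def={t,y} ue={r}
  B8: def={r} ue={r,t}
  B9: def={r} ue={r}

Liveness:
  B0 li=∅ lo={t}
  B1 li={t} lo={t}
  B2 li={t} lo={h,t}
  B3 li={t} lo={h,t}
  B4 li={t} lo={r,t}
  B5 li={h,t} lo=∅
  B6 li={r,t} lo={r,t}
  B7 li={r} lo={r,t}
  B8 li={r,t} lo={r,t}
  B9 li={r} lo=∅

live-out(B0) = ["t"]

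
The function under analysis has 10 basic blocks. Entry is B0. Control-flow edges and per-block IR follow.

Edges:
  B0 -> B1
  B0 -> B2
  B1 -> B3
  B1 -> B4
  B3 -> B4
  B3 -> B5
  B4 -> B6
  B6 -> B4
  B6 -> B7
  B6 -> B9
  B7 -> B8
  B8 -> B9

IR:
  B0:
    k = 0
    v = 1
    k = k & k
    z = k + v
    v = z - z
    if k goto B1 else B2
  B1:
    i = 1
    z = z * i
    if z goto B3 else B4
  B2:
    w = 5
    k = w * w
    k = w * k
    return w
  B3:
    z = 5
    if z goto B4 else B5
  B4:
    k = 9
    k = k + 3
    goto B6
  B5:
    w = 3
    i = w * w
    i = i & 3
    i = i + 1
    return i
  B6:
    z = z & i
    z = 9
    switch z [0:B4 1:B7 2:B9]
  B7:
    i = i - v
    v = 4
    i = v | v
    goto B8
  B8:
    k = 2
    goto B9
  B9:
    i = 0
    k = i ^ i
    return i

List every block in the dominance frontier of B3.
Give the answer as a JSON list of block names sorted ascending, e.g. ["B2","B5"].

Answer: ["B4"]

Derivation:
idom tree: B1←B0 B2←B0 B3←B1 B4←B1 B5←B3 B6←B4 B7←B6 B8←B7 B9←B6
Dom at joins:
  B4: preds {B1,B3,B6}: {B0,B1} ∩ {B0,B1,B3} ∩ {B0,B1,B4,B6} = {B0,B1}; idom=B1
  B9: preds {B6,B8}: {B0,B1,B4,B6} ∩ {B0,B1,B4,B6,B7,B8} = {B0,B1,B4,B6}; idom=B6

DF derivation:
  B4←B1: walk · to B1
  B4←B3: walk B3 to B1
  B4←B6: walk B6→B4 to B1
  B9←B6: walk · to B6
  B9←B8: walk B8→B7 to B6
  B0: DF=∅
  B1: DF=∅
  B2: DF=∅
  B3: DF={B4}
  B4: DF={B4}
  B5: DF=∅
  B6: DF={B4}
  B7: DF={B9}
  B8: DF={B9}
  B9: DF=∅

DF(B3) = ["B4"]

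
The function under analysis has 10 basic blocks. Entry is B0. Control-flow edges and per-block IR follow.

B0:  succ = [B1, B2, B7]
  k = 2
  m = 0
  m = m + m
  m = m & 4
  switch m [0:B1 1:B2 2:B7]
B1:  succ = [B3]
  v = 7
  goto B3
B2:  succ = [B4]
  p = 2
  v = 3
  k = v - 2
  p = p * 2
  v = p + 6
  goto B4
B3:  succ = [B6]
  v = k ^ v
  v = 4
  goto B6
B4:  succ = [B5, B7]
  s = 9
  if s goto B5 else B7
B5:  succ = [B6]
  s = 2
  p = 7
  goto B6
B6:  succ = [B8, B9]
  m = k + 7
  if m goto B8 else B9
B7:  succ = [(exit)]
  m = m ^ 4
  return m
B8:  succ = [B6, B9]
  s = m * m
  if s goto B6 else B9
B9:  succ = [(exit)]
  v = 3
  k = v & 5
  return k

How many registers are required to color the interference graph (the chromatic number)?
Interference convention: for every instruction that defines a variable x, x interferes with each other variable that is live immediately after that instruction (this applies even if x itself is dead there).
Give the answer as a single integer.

Answer: 4

Working:
Block summaries:
  B0: {k,m} / ∅
  B1: {v} / ∅
  B2: {k,p,v} / ∅
  B3: {v} / {k,v}
  B4: {s} / ∅
  B5: {p,s} / ∅
  B6: {m} / {k}
  B7: {m} / {m}
  B8: {s} / {m}
  B9: {k,v} / ∅

Liveness:
  B0 li=∅ lo={k,m}
  B1 li={k} lo={k,v}
  B2 li={m} lo={k,m}
  B3 li={k,v} lo={k}
  B4 li={k,m} lo={k,m}
  B5 li={k} lo={k}
  B6 li={k} lo={k,m}
  B7 li={m} lo=∅
  B8 li={k,m} lo={k}
  B9 li=∅ lo=∅

Interfere edges:
  k: {m,p,s,v}
  m: {k,p,s,v}
  p: {k,m,v}
  s: {k,m}
  v: {k,m,p}

Registers:
  {k,m,p,v} pairwise interfere (4-clique) ⇒ χ ≥ 4
  4-colouring: R0={k}  R1={m}  R2={p,s}  R3={v}
  χ = 4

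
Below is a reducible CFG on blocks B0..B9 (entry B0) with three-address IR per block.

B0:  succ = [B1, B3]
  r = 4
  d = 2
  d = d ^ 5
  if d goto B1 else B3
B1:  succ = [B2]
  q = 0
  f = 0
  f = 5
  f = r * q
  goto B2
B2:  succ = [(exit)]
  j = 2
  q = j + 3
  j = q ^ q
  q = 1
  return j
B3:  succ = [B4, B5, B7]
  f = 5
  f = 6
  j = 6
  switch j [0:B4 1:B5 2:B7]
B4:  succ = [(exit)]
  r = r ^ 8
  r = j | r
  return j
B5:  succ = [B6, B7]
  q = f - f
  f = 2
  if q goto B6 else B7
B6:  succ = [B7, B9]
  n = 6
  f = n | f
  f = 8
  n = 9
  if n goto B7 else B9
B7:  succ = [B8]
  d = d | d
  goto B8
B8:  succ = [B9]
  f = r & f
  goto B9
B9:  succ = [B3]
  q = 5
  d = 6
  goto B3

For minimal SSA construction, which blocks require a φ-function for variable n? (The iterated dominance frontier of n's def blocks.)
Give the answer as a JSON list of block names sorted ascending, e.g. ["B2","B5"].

Answer: ["B3", "B7", "B9"]

Working:
idom tree: B1←B0 B2←B1 B3←B0 B4←B3 B5←B3 B6←B5 B7←B3 B8←B7 B9←B3
Dom at joins:
  B3: preds {B0,B9}: {B0} ∩ {B0,B3,B9} = {B0}; idom=B0
  B7: preds {B3,B5,B6}: {B0,B3} ∩ {B0,B3,B5} ∩ {B0,B3,B5,B6} = {B0,B3}; idom=B3
  B9: preds {B6,B8}: {B0,B3,B5,B6} ∩ {B0,B3,B7,B8} = {B0,B3}; idom=B3

Frontier:
  join B3 pred B0: · stop@B0
  join B3 pred B9: B9→B3 stop@B0
  join B7 pred B3: · stop@B3
  join B7 pred B5: B5 stop@B3
  join B7 pred B6: B6→B5 stop@B3
  join B9 pred B6: B6→B5 stop@B3
  join B9 pred B8: B8→B7 stop@B3
  DF(B0)=∅
  DF(B1)=∅
  DF(B2)=∅
  DF(B3)={B3}
  DF(B4)=∅
  DF(B5)={B7,B9}
  DF(B6)={B7,B9}
  DF(B7)={B9}
  DF(B8)={B9}
  DF(B9)={B3}

φ for n: defs {B6}
  DF⁺ = {B3,B7,B9}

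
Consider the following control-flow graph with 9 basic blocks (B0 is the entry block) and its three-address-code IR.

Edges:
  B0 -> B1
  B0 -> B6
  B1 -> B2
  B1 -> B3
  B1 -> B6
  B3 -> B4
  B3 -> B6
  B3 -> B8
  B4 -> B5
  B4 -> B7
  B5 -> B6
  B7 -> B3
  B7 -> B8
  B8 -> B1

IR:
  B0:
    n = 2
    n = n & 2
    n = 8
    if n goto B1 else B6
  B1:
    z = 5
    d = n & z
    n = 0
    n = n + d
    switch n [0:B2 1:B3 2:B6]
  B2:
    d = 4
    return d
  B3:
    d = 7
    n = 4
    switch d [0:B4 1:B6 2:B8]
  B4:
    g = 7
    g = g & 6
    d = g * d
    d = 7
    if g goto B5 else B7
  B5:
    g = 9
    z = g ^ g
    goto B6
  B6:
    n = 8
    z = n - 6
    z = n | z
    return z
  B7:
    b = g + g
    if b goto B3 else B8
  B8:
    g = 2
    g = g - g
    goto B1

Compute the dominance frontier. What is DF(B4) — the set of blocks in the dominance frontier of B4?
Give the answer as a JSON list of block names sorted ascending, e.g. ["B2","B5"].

Answer: ["B3", "B6", "B8"]

Derivation:
idom tree: B1←B0 B2←B1 B3←B1 B4←B3 B5←B4 B6←B0 B7←B4 B8←B3
Dom∩ at merges:
  B1: preds {B0,B8}: {B0} ∩ {B0,B1,B3,B8} = {B0}; idom=B0
  B3: preds {B1,B7}: {B0,B1} ∩ {B0,B1,B3,B4,B7} = {B0,B1}; idom=B1
  B6: preds {B0,B1,B3,B5}: {B0} ∩ {B0,B1} ∩ {B0,B1,B3} ∩ {B0,B1,B3,B4,B5} = {B0}; idom=B0
  B8: preds {B3,B7}: {B0,B1,B3} ∩ {B0,B1,B3,B4,B7} = {B0,B1,B3}; idom=B3

DF walk-up:
  B1←B0: walk · to B0
  B1←B8: walk B8→B3→B1 to B0
  B3←B1: walk · to B1
  B3←B7: walk B7→B4→B3 to B1
  B6←B0: walk · to B0
  B6←B1: walk B1 to B0
  B6←B3: walk B3→B1 to B0
  B6←B5: walk B5→B4→B3→B1 to B0
  B8←B3: walk · to B3
  B8←B7: walk B7→B4 to B3
  B0 → ∅
  B1 → {B1,B6}
  B2 → ∅
  B3 → {B1,B3,B6}
  B4 → {B3,B6,B8}
  B5 → {B6}
  B6 → ∅
  B7 → {B3,B8}
  B8 → {B1}

DF(B4) = ["B3", "B6", "B8"]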